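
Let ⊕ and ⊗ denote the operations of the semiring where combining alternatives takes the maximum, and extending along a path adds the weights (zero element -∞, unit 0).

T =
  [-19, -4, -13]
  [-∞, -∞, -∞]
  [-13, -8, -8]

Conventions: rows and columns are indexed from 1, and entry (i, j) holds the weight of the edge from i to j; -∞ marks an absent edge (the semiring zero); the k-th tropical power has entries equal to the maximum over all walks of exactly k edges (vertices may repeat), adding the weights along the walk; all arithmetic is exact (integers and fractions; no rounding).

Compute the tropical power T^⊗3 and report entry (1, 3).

T^⊗2:
  [-26, -21, -21]
  [-∞, -∞, -∞]
  [-21, -16, -16]
T^⊗3:
  [-34, -29, -29]
  [-∞, -∞, -∞]
  [-29, -24, -24]
Key observation: the optimum is the walk 1->3->3->3, with weight (-13) + (-8) + (-8) = -29.
Optimal value attained by: walk 1->3->3->3.
Answer: (T^⊗3)[1][3] = -29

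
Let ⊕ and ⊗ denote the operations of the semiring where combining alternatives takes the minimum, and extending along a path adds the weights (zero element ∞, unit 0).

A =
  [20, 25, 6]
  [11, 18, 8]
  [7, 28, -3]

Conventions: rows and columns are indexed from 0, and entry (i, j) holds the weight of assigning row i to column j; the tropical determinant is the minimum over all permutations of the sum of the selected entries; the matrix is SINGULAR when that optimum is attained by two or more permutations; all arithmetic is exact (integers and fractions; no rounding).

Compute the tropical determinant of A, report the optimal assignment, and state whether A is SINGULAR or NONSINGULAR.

σ = (0, 1, 2): 20 + 18 + (-3) = 35
σ = (0, 2, 1): 20 + 8 + 28 = 56
σ = (1, 0, 2): 25 + 11 + (-3) = 33
σ = (1, 2, 0): 25 + 8 + 7 = 40
σ = (2, 0, 1): 6 + 11 + 28 = 45
σ = (2, 1, 0): 6 + 18 + 7 = 31
Optimal value attained by: σ = (2, 1, 0).
Answer: det⊕(A) = 31; verdict: NONSINGULAR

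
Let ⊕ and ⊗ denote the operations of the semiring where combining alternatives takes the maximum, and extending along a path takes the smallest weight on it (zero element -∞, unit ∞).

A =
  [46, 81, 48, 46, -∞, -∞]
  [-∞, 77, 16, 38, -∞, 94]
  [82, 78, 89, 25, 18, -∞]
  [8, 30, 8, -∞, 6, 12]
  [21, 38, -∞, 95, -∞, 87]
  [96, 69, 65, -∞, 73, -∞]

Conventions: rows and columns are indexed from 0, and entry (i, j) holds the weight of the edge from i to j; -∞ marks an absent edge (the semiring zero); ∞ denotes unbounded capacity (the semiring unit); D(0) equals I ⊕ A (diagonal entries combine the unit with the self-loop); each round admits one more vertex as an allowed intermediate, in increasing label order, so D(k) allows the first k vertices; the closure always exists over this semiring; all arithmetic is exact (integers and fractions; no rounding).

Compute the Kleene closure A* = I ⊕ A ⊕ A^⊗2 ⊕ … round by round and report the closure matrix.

D(0):
  [∞, 81, 48, 46, -∞, -∞]
  [-∞, ∞, 16, 38, -∞, 94]
  [82, 78, ∞, 25, 18, -∞]
  [8, 30, 8, ∞, 6, 12]
  [21, 38, -∞, 95, ∞, 87]
  [96, 69, 65, -∞, 73, ∞]
D(1):
  [∞, 81, 48, 46, -∞, -∞]
  [-∞, ∞, 16, 38, -∞, 94]
  [82, 81, ∞, 46, 18, -∞]
  [8, 30, 8, ∞, 6, 12]
  [21, 38, 21, 95, ∞, 87]
  [96, 81, 65, 46, 73, ∞]
D(2):
  [∞, 81, 48, 46, -∞, 81]
  [-∞, ∞, 16, 38, -∞, 94]
  [82, 81, ∞, 46, 18, 81]
  [8, 30, 16, ∞, 6, 30]
  [21, 38, 21, 95, ∞, 87]
  [96, 81, 65, 46, 73, ∞]
D(3):
  [∞, 81, 48, 46, 18, 81]
  [16, ∞, 16, 38, 16, 94]
  [82, 81, ∞, 46, 18, 81]
  [16, 30, 16, ∞, 16, 30]
  [21, 38, 21, 95, ∞, 87]
  [96, 81, 65, 46, 73, ∞]
D(4):
  [∞, 81, 48, 46, 18, 81]
  [16, ∞, 16, 38, 16, 94]
  [82, 81, ∞, 46, 18, 81]
  [16, 30, 16, ∞, 16, 30]
  [21, 38, 21, 95, ∞, 87]
  [96, 81, 65, 46, 73, ∞]
D(5):
  [∞, 81, 48, 46, 18, 81]
  [16, ∞, 16, 38, 16, 94]
  [82, 81, ∞, 46, 18, 81]
  [16, 30, 16, ∞, 16, 30]
  [21, 38, 21, 95, ∞, 87]
  [96, 81, 65, 73, 73, ∞]
D(6):
  [∞, 81, 65, 73, 73, 81]
  [94, ∞, 65, 73, 73, 94]
  [82, 81, ∞, 73, 73, 81]
  [30, 30, 30, ∞, 30, 30]
  [87, 81, 65, 95, ∞, 87]
  [96, 81, 65, 73, 73, ∞]
Answer: A* = [[∞, 81, 65, 73, 73, 81], [94, ∞, 65, 73, 73, 94], [82, 81, ∞, 73, 73, 81], [30, 30, 30, ∞, 30, 30], [87, 81, 65, 95, ∞, 87], [96, 81, 65, 73, 73, ∞]]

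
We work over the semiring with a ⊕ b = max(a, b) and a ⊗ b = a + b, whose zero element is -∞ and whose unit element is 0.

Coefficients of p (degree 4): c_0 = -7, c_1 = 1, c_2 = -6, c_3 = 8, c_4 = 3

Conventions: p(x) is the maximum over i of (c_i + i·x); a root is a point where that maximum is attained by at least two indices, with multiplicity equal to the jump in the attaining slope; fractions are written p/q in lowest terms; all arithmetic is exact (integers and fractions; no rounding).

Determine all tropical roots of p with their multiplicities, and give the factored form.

hull edge (i=0, c=-7) to (i=1, c=1): slope 8, span 1
hull edge (i=1, c=1) to (i=3, c=8): slope 7/2, span 2
hull edge (i=3, c=8) to (i=4, c=3): slope -5, span 1
Factored form: p(x) = 3 ⊗ (x ⊕ (-8)) ⊗ (x ⊕ (-7/2)) ⊗ (x ⊕ (-7/2)) ⊗ (x ⊕ 5)
Answer: roots = -8 (mult 1), -7/2 (mult 2), 5 (mult 1)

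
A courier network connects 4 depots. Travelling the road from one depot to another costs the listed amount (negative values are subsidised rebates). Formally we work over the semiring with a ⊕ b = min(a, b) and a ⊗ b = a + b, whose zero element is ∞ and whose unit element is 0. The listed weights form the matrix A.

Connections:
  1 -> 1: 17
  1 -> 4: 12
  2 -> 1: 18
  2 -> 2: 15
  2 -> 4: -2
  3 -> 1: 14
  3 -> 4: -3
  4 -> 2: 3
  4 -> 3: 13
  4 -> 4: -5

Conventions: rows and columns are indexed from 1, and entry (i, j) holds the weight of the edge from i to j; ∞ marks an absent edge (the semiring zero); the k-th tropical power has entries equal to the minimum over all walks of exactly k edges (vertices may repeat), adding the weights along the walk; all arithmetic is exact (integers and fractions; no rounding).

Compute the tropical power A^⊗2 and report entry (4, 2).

A^⊗2:
  [34, 15, 25, 7]
  [33, 1, 11, -7]
  [31, 0, 10, -8]
  [21, -2, 8, -10]
Key observation: the optimum is the walk 4->4->2, with weight (-5) + 3 = -2.
Optimal value attained by: walk 4->4->2.
Answer: (A^⊗2)[4][2] = -2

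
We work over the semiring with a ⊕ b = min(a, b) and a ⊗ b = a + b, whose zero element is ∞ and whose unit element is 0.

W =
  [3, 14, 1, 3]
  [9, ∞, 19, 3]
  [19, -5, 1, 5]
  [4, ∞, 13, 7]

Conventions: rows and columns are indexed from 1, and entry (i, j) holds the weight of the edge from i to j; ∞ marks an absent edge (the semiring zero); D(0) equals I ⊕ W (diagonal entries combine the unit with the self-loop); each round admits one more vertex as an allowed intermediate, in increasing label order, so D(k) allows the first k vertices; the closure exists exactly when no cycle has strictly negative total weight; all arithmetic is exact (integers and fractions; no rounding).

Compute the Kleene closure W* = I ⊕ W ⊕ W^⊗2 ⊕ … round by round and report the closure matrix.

D(0):
  [0, 14, 1, 3]
  [9, 0, 19, 3]
  [19, -5, 0, 5]
  [4, ∞, 13, 0]
D(1):
  [0, 14, 1, 3]
  [9, 0, 10, 3]
  [19, -5, 0, 5]
  [4, 18, 5, 0]
D(2):
  [0, 14, 1, 3]
  [9, 0, 10, 3]
  [4, -5, 0, -2]
  [4, 18, 5, 0]
D(3):
  [0, -4, 1, -1]
  [9, 0, 10, 3]
  [4, -5, 0, -2]
  [4, 0, 5, 0]
D(4):
  [0, -4, 1, -1]
  [7, 0, 8, 3]
  [2, -5, 0, -2]
  [4, 0, 5, 0]
Answer: W* = [[0, -4, 1, -1], [7, 0, 8, 3], [2, -5, 0, -2], [4, 0, 5, 0]]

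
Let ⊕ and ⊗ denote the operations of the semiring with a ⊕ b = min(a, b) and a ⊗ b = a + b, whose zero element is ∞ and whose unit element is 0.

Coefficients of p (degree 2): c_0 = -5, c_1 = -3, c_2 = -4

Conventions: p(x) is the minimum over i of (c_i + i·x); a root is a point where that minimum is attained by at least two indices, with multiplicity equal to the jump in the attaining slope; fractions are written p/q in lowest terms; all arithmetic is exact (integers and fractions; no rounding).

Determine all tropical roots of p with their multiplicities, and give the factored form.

hull edge (i=0, c=-5) to (i=2, c=-4): slope 1/2, span 2
Factored form: p(x) = -4 ⊗ (x ⊕ (-1/2)) ⊗ (x ⊕ (-1/2))
Answer: roots = -1/2 (mult 2)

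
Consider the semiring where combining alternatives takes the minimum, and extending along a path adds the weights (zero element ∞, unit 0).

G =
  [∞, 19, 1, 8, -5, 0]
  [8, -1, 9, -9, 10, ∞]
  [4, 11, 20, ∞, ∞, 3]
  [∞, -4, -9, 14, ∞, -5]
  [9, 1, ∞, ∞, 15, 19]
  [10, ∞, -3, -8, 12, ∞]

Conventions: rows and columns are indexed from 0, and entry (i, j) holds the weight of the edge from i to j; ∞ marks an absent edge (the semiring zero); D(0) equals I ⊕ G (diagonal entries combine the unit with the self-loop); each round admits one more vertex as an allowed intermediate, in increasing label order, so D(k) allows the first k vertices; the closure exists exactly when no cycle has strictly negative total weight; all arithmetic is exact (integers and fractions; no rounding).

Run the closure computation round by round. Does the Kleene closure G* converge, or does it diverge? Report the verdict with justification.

Detection: at round 0, diagonal entry (1, 1) turns strictly negative.
Key observation: the cycle 1->1 has total weight (-1), which is strictly negative.
Answer: DIVERGES — negative cycle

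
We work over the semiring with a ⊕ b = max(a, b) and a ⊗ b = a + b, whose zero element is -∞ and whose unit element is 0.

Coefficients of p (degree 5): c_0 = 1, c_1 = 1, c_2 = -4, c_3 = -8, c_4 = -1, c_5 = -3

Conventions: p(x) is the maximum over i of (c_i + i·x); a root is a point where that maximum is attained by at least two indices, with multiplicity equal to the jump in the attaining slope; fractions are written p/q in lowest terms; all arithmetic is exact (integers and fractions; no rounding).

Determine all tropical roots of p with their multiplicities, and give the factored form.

hull edge (i=0, c=1) to (i=1, c=1): slope 0, span 1
hull edge (i=1, c=1) to (i=4, c=-1): slope -2/3, span 3
hull edge (i=4, c=-1) to (i=5, c=-3): slope -2, span 1
Factored form: p(x) = -3 ⊗ (x ⊕ 0) ⊗ (x ⊕ 2/3) ⊗ (x ⊕ 2/3) ⊗ (x ⊕ 2/3) ⊗ (x ⊕ 2)
Answer: roots = 0 (mult 1), 2/3 (mult 3), 2 (mult 1)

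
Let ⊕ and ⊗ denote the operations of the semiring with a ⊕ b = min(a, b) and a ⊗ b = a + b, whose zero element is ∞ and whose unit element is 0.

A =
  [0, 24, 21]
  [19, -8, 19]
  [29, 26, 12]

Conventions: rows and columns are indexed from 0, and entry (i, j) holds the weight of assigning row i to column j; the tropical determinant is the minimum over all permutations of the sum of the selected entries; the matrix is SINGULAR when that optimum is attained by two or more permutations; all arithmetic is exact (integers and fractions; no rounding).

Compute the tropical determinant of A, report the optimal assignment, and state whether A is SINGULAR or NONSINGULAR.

σ = (0, 1, 2): 0 + (-8) + 12 = 4
σ = (0, 2, 1): 0 + 19 + 26 = 45
σ = (1, 0, 2): 24 + 19 + 12 = 55
σ = (1, 2, 0): 24 + 19 + 29 = 72
σ = (2, 0, 1): 21 + 19 + 26 = 66
σ = (2, 1, 0): 21 + (-8) + 29 = 42
Optimal value attained by: σ = (0, 1, 2).
Answer: det⊕(A) = 4; verdict: NONSINGULAR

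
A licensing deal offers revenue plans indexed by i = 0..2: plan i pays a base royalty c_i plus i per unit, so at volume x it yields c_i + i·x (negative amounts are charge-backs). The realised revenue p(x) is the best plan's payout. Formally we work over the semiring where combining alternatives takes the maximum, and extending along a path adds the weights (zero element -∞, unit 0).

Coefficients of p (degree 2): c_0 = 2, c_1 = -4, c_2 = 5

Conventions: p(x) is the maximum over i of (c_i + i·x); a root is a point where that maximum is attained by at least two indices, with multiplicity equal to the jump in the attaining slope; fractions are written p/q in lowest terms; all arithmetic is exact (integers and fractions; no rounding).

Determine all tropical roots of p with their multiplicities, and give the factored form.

hull edge (i=0, c=2) to (i=2, c=5): slope 3/2, span 2
Factored form: p(x) = 5 ⊗ (x ⊕ (-3/2)) ⊗ (x ⊕ (-3/2))
Answer: roots = -3/2 (mult 2)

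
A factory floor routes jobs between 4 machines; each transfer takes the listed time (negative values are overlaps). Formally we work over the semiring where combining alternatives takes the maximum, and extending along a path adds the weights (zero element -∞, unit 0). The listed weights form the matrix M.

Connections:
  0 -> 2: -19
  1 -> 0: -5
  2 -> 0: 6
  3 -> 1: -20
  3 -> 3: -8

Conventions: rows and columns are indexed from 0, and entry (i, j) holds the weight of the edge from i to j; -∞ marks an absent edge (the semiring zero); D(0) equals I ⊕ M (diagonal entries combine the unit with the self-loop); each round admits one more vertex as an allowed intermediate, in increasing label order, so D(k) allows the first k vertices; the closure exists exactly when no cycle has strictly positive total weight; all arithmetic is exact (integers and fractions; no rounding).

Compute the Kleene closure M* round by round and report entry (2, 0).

D(0):
  [0, -∞, -19, -∞]
  [-5, 0, -∞, -∞]
  [6, -∞, 0, -∞]
  [-∞, -20, -∞, 0]
D(1):
  [0, -∞, -19, -∞]
  [-5, 0, -24, -∞]
  [6, -∞, 0, -∞]
  [-∞, -20, -∞, 0]
D(2):
  [0, -∞, -19, -∞]
  [-5, 0, -24, -∞]
  [6, -∞, 0, -∞]
  [-25, -20, -44, 0]
D(3):
  [0, -∞, -19, -∞]
  [-5, 0, -24, -∞]
  [6, -∞, 0, -∞]
  [-25, -20, -44, 0]
D(4):
  [0, -∞, -19, -∞]
  [-5, 0, -24, -∞]
  [6, -∞, 0, -∞]
  [-25, -20, -44, 0]
Answer: M*[2][0] = 6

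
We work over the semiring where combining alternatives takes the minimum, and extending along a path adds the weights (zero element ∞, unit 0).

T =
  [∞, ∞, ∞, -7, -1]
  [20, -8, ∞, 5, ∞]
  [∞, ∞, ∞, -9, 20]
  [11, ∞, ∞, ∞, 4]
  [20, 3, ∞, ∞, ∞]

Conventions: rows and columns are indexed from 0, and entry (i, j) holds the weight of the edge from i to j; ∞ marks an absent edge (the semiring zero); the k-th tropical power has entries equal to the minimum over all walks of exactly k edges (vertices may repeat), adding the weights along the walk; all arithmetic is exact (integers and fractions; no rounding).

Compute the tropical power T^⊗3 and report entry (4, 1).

T^⊗2:
  [4, 2, ∞, ∞, -3]
  [12, -16, ∞, -3, 9]
  [2, 23, ∞, ∞, -5]
  [24, 7, ∞, 4, 10]
  [23, -5, ∞, 8, 19]
T^⊗3:
  [17, -6, ∞, -3, 3]
  [4, -24, ∞, -11, 1]
  [15, -2, ∞, -5, 1]
  [15, -1, ∞, 12, 8]
  [15, -13, ∞, 0, 12]
Key observation: the optimum is the walk 4->1->1->1, with weight 3 + (-8) + (-8) = -13.
Optimal value attained by: walk 4->1->1->1.
Answer: (T^⊗3)[4][1] = -13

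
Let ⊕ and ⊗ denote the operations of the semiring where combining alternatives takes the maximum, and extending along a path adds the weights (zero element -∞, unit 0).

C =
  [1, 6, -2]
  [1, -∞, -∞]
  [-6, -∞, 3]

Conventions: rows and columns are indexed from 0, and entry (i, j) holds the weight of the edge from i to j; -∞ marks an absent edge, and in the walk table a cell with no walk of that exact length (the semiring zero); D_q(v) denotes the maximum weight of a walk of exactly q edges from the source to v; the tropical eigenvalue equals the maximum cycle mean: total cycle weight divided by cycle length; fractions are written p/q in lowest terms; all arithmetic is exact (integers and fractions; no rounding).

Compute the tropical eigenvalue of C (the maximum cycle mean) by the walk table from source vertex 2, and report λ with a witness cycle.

q=0: [-∞, -∞, 0]
q=1: [-6, -∞, 3]
q=2: [-3, 0, 6]
q=3: [1, 3, 9]
Optimal cycle mean attained by: cycle 0->1->0, total 6 + 1, length 2.
Answer: λ = 7/2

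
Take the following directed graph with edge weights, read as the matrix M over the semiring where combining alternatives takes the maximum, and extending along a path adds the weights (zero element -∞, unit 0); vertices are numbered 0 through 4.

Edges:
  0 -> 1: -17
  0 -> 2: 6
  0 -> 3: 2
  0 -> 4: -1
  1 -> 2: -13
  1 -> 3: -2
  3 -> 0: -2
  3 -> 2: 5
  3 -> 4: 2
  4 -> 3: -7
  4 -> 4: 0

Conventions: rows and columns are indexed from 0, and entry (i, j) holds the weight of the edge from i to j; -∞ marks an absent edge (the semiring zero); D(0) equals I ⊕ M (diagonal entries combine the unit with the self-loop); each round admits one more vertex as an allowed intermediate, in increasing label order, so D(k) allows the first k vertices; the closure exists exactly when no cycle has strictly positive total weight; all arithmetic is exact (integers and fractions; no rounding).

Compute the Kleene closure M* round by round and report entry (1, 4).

D(0):
  [0, -17, 6, 2, -1]
  [-∞, 0, -13, -2, -∞]
  [-∞, -∞, 0, -∞, -∞]
  [-2, -∞, 5, 0, 2]
  [-∞, -∞, -∞, -7, 0]
D(1):
  [0, -17, 6, 2, -1]
  [-∞, 0, -13, -2, -∞]
  [-∞, -∞, 0, -∞, -∞]
  [-2, -19, 5, 0, 2]
  [-∞, -∞, -∞, -7, 0]
D(2):
  [0, -17, 6, 2, -1]
  [-∞, 0, -13, -2, -∞]
  [-∞, -∞, 0, -∞, -∞]
  [-2, -19, 5, 0, 2]
  [-∞, -∞, -∞, -7, 0]
D(3):
  [0, -17, 6, 2, -1]
  [-∞, 0, -13, -2, -∞]
  [-∞, -∞, 0, -∞, -∞]
  [-2, -19, 5, 0, 2]
  [-∞, -∞, -∞, -7, 0]
D(4):
  [0, -17, 7, 2, 4]
  [-4, 0, 3, -2, 0]
  [-∞, -∞, 0, -∞, -∞]
  [-2, -19, 5, 0, 2]
  [-9, -26, -2, -7, 0]
D(5):
  [0, -17, 7, 2, 4]
  [-4, 0, 3, -2, 0]
  [-∞, -∞, 0, -∞, -∞]
  [-2, -19, 5, 0, 2]
  [-9, -26, -2, -7, 0]
Answer: M*[1][4] = 0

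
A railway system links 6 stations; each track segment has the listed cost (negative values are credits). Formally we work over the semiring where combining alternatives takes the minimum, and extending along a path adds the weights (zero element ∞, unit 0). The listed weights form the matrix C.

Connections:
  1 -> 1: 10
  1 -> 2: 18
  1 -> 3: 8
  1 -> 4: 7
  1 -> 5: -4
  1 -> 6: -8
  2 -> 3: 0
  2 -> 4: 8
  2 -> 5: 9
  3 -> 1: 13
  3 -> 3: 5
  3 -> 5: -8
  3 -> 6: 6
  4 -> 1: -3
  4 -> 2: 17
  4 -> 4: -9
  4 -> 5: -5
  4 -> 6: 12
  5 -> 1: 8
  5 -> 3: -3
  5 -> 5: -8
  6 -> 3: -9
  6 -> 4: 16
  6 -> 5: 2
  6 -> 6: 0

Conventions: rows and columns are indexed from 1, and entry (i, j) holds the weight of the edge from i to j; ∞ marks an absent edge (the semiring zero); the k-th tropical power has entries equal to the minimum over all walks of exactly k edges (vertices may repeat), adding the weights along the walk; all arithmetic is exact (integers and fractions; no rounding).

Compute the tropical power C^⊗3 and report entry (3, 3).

C^⊗2:
  [4, 24, -17, -2, -12, -8]
  [5, 25, 5, -1, -8, 6]
  [0, 31, -11, 20, -16, 5]
  [-12, 8, -8, -18, -14, -11]
  [0, 26, -11, 15, -16, 0]
  [4, 33, -9, 7, -17, -3]
C^⊗3:
  [-5, 15, -17, -11, -25, -11]
  [-4, 16, -11, -10, -16, -3]
  [-8, 18, -19, 7, -24, -8]
  [-21, -1, -20, -27, -23, -20]
  [-8, 18, -19, 6, -24, -8]
  [-9, 22, -20, -2, -25, -4]
Key observation: the optimum is the walk 3->5->5->3, with weight (-8) + (-8) + (-3) = -19.
Optimal value attained by: walk 3->5->5->3.
Answer: (C^⊗3)[3][3] = -19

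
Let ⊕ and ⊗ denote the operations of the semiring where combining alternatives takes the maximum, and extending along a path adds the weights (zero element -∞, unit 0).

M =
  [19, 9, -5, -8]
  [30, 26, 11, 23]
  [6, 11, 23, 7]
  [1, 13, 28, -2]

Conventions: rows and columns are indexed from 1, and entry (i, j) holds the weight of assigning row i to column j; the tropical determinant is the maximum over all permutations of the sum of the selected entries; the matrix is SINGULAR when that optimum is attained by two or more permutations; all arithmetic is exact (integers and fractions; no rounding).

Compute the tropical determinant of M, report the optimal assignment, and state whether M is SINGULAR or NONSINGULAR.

σ = (1, 2, 3, 4): 19 + 26 + 23 + (-2) = 66
σ = (1, 2, 4, 3): 19 + 26 + 7 + 28 = 80
σ = (1, 3, 2, 4): 19 + 11 + 11 + (-2) = 39
σ = (1, 3, 4, 2): 19 + 11 + 7 + 13 = 50
σ = (1, 4, 2, 3): 19 + 23 + 11 + 28 = 81
σ = (1, 4, 3, 2): 19 + 23 + 23 + 13 = 78
σ = (2, 1, 3, 4): 9 + 30 + 23 + (-2) = 60
σ = (2, 1, 4, 3): 9 + 30 + 7 + 28 = 74
σ = (2, 3, 1, 4): 9 + 11 + 6 + (-2) = 24
σ = (2, 3, 4, 1): 9 + 11 + 7 + 1 = 28
σ = (2, 4, 1, 3): 9 + 23 + 6 + 28 = 66
σ = (2, 4, 3, 1): 9 + 23 + 23 + 1 = 56
σ = (3, 1, 2, 4): (-5) + 30 + 11 + (-2) = 34
σ = (3, 1, 4, 2): (-5) + 30 + 7 + 13 = 45
σ = (3, 2, 1, 4): (-5) + 26 + 6 + (-2) = 25
σ = (3, 2, 4, 1): (-5) + 26 + 7 + 1 = 29
σ = (3, 4, 1, 2): (-5) + 23 + 6 + 13 = 37
σ = (3, 4, 2, 1): (-5) + 23 + 11 + 1 = 30
σ = (4, 1, 2, 3): (-8) + 30 + 11 + 28 = 61
σ = (4, 1, 3, 2): (-8) + 30 + 23 + 13 = 58
σ = (4, 2, 1, 3): (-8) + 26 + 6 + 28 = 52
σ = (4, 2, 3, 1): (-8) + 26 + 23 + 1 = 42
σ = (4, 3, 1, 2): (-8) + 11 + 6 + 13 = 22
σ = (4, 3, 2, 1): (-8) + 11 + 11 + 1 = 15
Optimal value attained by: σ = (1, 4, 2, 3).
Answer: det⊕(M) = 81; verdict: NONSINGULAR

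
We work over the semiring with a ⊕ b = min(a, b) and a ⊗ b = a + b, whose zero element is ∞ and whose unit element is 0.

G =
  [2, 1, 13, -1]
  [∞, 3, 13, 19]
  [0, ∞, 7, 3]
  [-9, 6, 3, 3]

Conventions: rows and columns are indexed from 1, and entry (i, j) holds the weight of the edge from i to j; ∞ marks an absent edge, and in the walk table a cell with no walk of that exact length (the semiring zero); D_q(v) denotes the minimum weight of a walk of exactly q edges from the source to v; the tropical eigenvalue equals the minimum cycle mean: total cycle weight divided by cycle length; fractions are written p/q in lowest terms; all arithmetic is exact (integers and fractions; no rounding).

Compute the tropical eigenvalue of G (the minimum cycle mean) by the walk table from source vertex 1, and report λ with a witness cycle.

q=0: [0, ∞, ∞, ∞]
q=1: [2, 1, 13, -1]
q=2: [-10, 3, 2, 1]
q=3: [-8, -9, 3, -11]
q=4: [-20, -7, -8, -9]
Optimal cycle mean attained by: cycle 1->4->1, total (-1) + (-9), length 2.
Answer: λ = -5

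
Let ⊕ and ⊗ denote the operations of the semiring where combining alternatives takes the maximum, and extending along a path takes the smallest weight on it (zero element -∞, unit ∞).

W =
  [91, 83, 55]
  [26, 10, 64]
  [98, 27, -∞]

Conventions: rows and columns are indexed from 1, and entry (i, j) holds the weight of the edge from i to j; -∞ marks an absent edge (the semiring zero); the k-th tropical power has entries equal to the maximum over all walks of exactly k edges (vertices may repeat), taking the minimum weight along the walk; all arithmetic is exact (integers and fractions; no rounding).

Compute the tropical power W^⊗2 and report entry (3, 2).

W^⊗2:
  [91, 83, 64]
  [64, 27, 26]
  [91, 83, 55]
Key observation: the optimum is the walk 3->1->2, with weight 98 min 83 = 83.
Optimal value attained by: walk 3->1->2.
Answer: (W^⊗2)[3][2] = 83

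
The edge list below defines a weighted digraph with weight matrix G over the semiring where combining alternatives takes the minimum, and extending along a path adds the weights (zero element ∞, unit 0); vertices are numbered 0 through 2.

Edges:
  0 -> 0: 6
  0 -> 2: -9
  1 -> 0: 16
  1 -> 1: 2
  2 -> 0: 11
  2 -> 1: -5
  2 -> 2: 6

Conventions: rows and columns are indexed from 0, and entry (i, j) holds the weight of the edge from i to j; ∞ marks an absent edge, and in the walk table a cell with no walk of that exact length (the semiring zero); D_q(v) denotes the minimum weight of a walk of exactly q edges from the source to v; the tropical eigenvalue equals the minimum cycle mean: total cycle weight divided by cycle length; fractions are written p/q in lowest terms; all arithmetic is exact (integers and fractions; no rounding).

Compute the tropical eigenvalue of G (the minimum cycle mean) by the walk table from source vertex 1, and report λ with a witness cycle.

q=0: [∞, 0, ∞]
q=1: [16, 2, ∞]
q=2: [18, 4, 7]
q=3: [18, 2, 9]
Optimal cycle mean attained by: cycle 0->2->1->0, total (-9) + (-5) + 16, length 3.
Answer: λ = 2/3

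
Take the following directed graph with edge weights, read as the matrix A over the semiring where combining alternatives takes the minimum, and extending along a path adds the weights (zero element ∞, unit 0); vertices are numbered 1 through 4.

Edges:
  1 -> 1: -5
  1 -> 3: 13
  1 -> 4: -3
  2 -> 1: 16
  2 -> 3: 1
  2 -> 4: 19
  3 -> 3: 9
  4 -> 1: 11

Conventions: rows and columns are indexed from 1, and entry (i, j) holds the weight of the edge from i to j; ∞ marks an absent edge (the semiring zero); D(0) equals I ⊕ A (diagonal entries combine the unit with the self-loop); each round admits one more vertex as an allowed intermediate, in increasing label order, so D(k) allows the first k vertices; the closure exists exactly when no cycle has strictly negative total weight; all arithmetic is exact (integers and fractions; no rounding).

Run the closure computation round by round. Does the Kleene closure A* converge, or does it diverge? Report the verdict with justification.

Detection: at round 0, diagonal entry (1, 1) turns strictly negative.
Key observation: the cycle 1->1 has total weight (-5), which is strictly negative.
Answer: DIVERGES — negative cycle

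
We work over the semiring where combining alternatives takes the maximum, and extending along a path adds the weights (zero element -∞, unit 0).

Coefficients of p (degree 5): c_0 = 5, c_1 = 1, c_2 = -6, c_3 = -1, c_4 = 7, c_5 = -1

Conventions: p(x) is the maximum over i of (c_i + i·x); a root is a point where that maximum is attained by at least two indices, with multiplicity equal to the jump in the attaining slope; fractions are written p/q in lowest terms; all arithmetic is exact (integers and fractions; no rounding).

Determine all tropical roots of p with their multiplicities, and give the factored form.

hull edge (i=0, c=5) to (i=4, c=7): slope 1/2, span 4
hull edge (i=4, c=7) to (i=5, c=-1): slope -8, span 1
Factored form: p(x) = -1 ⊗ (x ⊕ (-1/2)) ⊗ (x ⊕ (-1/2)) ⊗ (x ⊕ (-1/2)) ⊗ (x ⊕ (-1/2)) ⊗ (x ⊕ 8)
Answer: roots = -1/2 (mult 4), 8 (mult 1)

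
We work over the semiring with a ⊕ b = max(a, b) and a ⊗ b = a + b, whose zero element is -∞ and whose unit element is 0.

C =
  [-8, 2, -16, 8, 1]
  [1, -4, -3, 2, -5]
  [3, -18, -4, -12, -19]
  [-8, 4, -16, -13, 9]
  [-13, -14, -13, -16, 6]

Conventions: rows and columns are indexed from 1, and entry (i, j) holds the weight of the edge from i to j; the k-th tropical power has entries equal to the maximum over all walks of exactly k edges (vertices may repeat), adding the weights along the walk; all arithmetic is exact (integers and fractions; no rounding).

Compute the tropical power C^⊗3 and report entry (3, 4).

C^⊗2:
  [3, 12, -1, 4, 17]
  [0, 6, -7, 9, 11]
  [-1, 5, -8, 11, 4]
  [5, 0, 1, 6, 15]
  [-7, -8, -7, -5, 12]
C^⊗3:
  [13, 8, 9, 14, 23]
  [7, 13, 3, 8, 18]
  [6, 15, 2, 7, 20]
  [4, 10, 2, 13, 21]
  [-1, -1, -1, 1, 18]
Key observation: the optimum is the walk 3->1->2->4, with weight 3 + 2 + 2 = 7.
Optimal value attained by: walk 3->1->2->4.
Answer: (C^⊗3)[3][4] = 7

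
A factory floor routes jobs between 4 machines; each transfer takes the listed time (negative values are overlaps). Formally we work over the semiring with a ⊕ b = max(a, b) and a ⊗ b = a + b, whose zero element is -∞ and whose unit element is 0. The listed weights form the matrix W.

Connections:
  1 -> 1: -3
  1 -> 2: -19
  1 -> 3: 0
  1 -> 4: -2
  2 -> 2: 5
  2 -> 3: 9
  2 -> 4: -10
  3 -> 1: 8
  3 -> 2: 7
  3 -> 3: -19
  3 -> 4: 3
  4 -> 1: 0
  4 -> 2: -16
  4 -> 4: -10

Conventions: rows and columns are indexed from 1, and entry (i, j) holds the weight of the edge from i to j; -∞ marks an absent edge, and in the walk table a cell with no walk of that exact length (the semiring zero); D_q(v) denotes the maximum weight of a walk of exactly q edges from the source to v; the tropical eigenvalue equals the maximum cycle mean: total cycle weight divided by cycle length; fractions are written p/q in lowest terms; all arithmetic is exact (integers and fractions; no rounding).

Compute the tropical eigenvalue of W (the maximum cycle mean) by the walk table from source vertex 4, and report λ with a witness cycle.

q=0: [-∞, -∞, -∞, 0]
q=1: [0, -16, -∞, -10]
q=2: [-3, -11, 0, -2]
q=3: [8, 7, -2, 3]
q=4: [6, 12, 16, 6]
Optimal cycle mean attained by: cycle 2->3->2, total 9 + 7, length 2.
Answer: λ = 8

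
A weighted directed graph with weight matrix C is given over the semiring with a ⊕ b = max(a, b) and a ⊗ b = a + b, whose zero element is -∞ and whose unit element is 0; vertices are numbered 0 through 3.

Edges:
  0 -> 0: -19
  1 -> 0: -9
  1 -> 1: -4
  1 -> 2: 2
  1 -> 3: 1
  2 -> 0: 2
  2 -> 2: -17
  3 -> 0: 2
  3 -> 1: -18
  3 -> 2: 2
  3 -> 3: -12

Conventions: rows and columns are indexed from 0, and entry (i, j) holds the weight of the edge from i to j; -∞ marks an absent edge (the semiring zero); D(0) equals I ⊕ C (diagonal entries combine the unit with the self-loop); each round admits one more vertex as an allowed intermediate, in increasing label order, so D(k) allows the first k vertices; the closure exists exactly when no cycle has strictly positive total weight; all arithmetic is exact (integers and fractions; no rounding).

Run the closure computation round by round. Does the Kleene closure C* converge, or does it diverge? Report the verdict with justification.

D(0):
  [0, -∞, -∞, -∞]
  [-9, 0, 2, 1]
  [2, -∞, 0, -∞]
  [2, -18, 2, 0]
D(1):
  [0, -∞, -∞, -∞]
  [-9, 0, 2, 1]
  [2, -∞, 0, -∞]
  [2, -18, 2, 0]
D(2):
  [0, -∞, -∞, -∞]
  [-9, 0, 2, 1]
  [2, -∞, 0, -∞]
  [2, -18, 2, 0]
D(3):
  [0, -∞, -∞, -∞]
  [4, 0, 2, 1]
  [2, -∞, 0, -∞]
  [4, -18, 2, 0]
D(4):
  [0, -∞, -∞, -∞]
  [5, 0, 3, 1]
  [2, -∞, 0, -∞]
  [4, -18, 2, 0]
Key observation: every diagonal entry stays at the unit through all rounds, so no improving cycle exists.
Answer: CONVERGES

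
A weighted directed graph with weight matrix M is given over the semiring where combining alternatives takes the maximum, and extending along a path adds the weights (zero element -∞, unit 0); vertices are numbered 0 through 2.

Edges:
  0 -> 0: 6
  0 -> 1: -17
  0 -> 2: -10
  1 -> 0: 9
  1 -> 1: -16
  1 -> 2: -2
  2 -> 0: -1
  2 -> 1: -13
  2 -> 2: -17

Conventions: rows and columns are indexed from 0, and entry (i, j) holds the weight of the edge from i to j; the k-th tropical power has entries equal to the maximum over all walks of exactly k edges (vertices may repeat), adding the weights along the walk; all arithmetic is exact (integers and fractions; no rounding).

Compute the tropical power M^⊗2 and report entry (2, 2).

M^⊗2:
  [12, -11, -4]
  [15, -8, -1]
  [5, -18, -11]
Key observation: the optimum is the walk 2->0->2, with weight (-1) + (-10) = -11.
Optimal value attained by: walk 2->0->2.
Answer: (M^⊗2)[2][2] = -11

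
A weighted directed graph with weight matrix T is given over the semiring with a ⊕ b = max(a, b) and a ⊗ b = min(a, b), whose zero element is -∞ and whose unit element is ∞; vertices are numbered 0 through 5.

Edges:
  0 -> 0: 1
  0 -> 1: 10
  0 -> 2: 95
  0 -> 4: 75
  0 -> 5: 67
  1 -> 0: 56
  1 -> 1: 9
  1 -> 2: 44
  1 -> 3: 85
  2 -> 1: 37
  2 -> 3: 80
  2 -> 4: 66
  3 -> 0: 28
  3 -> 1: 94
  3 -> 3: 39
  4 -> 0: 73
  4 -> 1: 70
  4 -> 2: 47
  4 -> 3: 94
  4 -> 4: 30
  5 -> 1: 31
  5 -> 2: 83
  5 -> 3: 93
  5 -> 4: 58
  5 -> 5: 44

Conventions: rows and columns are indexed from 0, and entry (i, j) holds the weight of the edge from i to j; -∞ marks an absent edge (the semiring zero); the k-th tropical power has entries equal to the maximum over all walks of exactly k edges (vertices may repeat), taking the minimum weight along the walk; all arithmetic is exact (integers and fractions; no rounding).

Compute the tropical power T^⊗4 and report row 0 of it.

T^⊗2:
  [73, 70, 67, 80, 66, 44]
  [28, 85, 56, 44, 56, 56]
  [66, 80, 47, 66, 30, -∞]
  [56, 39, 44, 85, 28, 28]
  [56, 94, 73, 70, 73, 67]
  [58, 93, 47, 80, 66, 44]
T^⊗3:
  [66, 80, 73, 70, 73, 67]
  [56, 56, 56, 85, 56, 44]
  [56, 66, 66, 80, 66, 66]
  [39, 85, 56, 44, 56, 56]
  [73, 70, 67, 85, 66, 56]
  [66, 80, 58, 85, 58, 58]
T^⊗4:
  [73, 70, 67, 80, 66, 66]
  [56, 85, 56, 56, 56, 56]
  [66, 80, 66, 66, 66, 56]
  [56, 56, 56, 85, 56, 44]
  [66, 85, 73, 70, 73, 67]
  [58, 85, 66, 80, 66, 66]
Answer: row 0 of T^⊗4 = [73, 70, 67, 80, 66, 66]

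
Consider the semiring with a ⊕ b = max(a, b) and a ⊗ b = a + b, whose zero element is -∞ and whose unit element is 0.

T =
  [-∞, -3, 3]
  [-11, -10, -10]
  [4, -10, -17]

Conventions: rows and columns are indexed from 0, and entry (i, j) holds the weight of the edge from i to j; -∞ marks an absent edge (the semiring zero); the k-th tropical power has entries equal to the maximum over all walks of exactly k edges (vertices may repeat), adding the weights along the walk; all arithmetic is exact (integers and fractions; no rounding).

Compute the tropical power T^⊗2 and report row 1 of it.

T^⊗2:
  [7, -7, -13]
  [-6, -14, -8]
  [-13, 1, 7]
Answer: row 1 of T^⊗2 = [-6, -14, -8]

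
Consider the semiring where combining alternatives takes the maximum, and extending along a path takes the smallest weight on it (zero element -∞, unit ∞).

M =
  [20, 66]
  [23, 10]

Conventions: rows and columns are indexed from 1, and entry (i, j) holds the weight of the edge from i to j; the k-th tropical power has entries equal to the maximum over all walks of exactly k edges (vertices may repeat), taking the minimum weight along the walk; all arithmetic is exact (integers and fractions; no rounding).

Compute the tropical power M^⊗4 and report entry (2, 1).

M^⊗2:
  [23, 20]
  [20, 23]
M^⊗3:
  [20, 23]
  [23, 20]
M^⊗4:
  [23, 20]
  [20, 23]
Key observation: the optimum is the walk 2->1->1->2->1, with weight 23 min 20 min 66 min 23 = 20.
Optimal value attained by: walk 2->1->1->2->1.
Answer: (M^⊗4)[2][1] = 20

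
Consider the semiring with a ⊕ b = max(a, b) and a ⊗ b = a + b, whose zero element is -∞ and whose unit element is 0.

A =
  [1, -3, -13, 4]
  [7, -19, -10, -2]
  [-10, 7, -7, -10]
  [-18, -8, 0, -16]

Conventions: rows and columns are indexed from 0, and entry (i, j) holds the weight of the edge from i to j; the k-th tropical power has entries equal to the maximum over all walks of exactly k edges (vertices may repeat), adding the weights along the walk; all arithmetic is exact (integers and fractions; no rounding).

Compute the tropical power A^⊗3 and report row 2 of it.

A^⊗2:
  [4, -2, 4, 5]
  [8, 4, -2, 11]
  [14, 0, -3, 5]
  [-1, 7, -7, -10]
A^⊗3:
  [5, 11, 5, 8]
  [11, 5, 11, 12]
  [15, 11, 5, 18]
  [14, 0, -3, 5]
Answer: row 2 of A^⊗3 = [15, 11, 5, 18]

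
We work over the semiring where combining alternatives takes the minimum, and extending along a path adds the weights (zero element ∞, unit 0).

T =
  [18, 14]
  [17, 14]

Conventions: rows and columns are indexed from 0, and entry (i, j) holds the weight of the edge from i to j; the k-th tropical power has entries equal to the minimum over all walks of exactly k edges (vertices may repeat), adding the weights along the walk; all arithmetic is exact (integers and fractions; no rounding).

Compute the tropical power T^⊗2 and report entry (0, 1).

T^⊗2:
  [31, 28]
  [31, 28]
Key observation: the optimum is the walk 0->1->1, with weight 14 + 14 = 28.
Optimal value attained by: walk 0->1->1.
Answer: (T^⊗2)[0][1] = 28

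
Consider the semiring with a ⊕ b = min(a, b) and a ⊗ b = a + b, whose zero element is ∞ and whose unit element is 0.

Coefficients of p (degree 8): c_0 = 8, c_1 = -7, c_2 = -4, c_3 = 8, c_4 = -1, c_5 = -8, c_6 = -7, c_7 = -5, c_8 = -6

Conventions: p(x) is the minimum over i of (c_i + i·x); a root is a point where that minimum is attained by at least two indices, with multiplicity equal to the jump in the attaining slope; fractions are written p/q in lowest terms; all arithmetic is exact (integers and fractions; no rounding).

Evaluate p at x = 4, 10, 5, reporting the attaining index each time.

p(4) = min(8+0·4=8, -7+1·4=-3, -4+2·4=4, 8+3·4=20, -1+4·4=15, -8+5·4=12, -7+6·4=17, -5+7·4=23, -6+8·4=26) = -3 (attained by i=1)
p(10) = min(8+0·10=8, -7+1·10=3, -4+2·10=16, 8+3·10=38, -1+4·10=39, -8+5·10=42, -7+6·10=53, -5+7·10=65, -6+8·10=74) = 3 (attained by i=1)
p(5) = min(8+0·5=8, -7+1·5=-2, -4+2·5=6, 8+3·5=23, -1+4·5=19, -8+5·5=17, -7+6·5=23, -5+7·5=30, -6+8·5=34) = -2 (attained by i=1)
Answer: p(4) = -3; p(10) = 3; p(5) = -2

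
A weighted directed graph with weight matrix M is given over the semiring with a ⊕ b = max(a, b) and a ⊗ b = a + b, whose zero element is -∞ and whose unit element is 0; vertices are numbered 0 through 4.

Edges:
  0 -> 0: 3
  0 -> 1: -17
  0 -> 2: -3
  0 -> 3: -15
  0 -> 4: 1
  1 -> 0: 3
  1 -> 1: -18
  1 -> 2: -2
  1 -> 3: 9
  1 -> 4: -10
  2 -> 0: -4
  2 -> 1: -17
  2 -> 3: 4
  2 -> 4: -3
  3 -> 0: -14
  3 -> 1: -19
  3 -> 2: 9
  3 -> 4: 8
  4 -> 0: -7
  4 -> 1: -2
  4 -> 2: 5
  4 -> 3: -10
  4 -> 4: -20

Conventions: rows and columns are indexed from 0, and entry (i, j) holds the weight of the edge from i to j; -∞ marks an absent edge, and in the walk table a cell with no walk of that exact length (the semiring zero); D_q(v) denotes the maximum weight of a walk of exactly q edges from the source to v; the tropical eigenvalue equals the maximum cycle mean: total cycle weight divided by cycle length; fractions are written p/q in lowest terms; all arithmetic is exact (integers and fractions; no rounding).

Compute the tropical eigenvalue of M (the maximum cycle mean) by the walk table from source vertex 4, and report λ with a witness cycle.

q=0: [-∞, -∞, -∞, -∞, 0]
q=1: [-7, -2, 5, -10, -20]
q=2: [1, -12, -1, 9, 2]
q=3: [4, 0, 18, 3, 17]
q=4: [14, 15, 22, 22, 15]
q=5: [18, 13, 31, 26, 30]
Optimal cycle mean attained by: cycle 2->3->2, total 4 + 9, length 2.
Answer: λ = 13/2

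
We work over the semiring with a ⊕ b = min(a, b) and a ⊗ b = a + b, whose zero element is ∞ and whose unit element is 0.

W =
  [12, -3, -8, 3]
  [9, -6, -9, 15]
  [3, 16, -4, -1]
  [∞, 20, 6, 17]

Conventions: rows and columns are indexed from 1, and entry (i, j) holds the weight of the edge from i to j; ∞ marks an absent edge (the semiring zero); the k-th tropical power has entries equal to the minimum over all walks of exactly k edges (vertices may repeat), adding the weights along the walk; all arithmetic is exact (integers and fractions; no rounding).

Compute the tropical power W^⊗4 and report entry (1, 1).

W^⊗2:
  [-5, -9, -12, -9]
  [-6, -12, -15, -10]
  [-1, 0, -8, -5]
  [9, 14, 2, 5]
W^⊗3:
  [-9, -15, -18, -13]
  [-12, -18, -21, -16]
  [-5, -6, -12, -9]
  [5, 6, -2, 1]
W^⊗4:
  [-15, -21, -24, -19]
  [-18, -24, -27, -22]
  [-9, -12, -16, -13]
  [1, 0, -6, -3]
Key observation: the optimum is the walk 1->2->2->3->1, with weight (-3) + (-6) + (-9) + 3 = -15.
Optimal value attained by: walk 1->2->2->3->1.
Answer: (W^⊗4)[1][1] = -15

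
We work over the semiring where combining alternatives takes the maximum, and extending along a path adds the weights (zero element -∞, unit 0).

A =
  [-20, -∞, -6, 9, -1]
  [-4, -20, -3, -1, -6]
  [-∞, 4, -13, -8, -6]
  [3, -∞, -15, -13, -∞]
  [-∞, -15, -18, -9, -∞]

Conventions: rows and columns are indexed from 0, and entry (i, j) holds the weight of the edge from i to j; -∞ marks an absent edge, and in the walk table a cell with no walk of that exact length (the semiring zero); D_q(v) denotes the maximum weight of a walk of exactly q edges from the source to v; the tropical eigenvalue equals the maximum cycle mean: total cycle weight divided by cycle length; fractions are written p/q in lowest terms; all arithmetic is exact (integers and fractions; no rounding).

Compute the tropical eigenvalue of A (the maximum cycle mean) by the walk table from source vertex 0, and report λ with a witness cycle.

q=0: [0, -∞, -∞, -∞, -∞]
q=1: [-20, -∞, -6, 9, -1]
q=2: [12, -2, -6, -4, -12]
q=3: [-1, -2, 6, 21, 11]
q=4: [24, 10, 6, 8, 0]
q=5: [11, 10, 18, 33, 23]
Optimal cycle mean attained by: cycle 0->3->0, total 9 + 3, length 2.
Answer: λ = 6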